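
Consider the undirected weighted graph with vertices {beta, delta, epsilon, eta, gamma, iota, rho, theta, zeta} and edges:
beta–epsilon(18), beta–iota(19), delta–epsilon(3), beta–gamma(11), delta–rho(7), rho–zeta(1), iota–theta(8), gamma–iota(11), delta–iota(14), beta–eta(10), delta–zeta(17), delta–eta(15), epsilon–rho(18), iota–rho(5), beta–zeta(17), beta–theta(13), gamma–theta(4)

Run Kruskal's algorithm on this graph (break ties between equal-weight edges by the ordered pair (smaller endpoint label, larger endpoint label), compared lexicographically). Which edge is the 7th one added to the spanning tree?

Kruskal: consider edges lightest-first.
rho–zeta (1): add — endpoints in different components.
delta–epsilon (3): add — endpoints in different components.
gamma–theta (4): add — endpoints in different components.
iota–rho (5): add — endpoints in different components.
delta–rho (7): add — endpoints in different components.
iota–theta (8): add — endpoints in different components.
beta–eta (10): add — endpoints in different components.
beta–gamma (11): add — endpoints in different components.
The 7th edge added is beta–eta.

beta-eta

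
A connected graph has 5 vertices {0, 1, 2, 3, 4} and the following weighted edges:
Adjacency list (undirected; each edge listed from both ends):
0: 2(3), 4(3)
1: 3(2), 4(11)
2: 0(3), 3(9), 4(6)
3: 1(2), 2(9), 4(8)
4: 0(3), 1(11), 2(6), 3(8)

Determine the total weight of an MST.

Kruskal: consider edges lightest-first.
1–3 (2): add. Components now {0} {1,3} {2} {4}
0–2 (3): add. Components now {0,2} {1,3} {4}
0–4 (3): add. Components now {0,2,4} {1,3}
2–4 (6): skip — 2 and 4 already connected.
3–4 (8): add. Components now {0,1,2,3,4}
MST edges: 1–3, 0–2, 0–4, 3–4; total weight 2+3+3+8 = 16.

16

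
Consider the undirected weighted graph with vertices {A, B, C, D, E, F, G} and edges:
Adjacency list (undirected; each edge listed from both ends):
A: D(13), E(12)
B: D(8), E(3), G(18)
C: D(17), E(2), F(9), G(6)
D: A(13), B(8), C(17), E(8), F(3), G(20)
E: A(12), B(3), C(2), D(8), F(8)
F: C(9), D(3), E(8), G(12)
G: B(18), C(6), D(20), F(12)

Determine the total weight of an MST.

34

Sort edges by weight, then run Kruskal:
C–E (2): add — endpoints in different components.
B–E (3): add — endpoints in different components.
D–F (3): add — endpoints in different components.
C–G (6): add — endpoints in different components.
B–D (8): add — endpoints in different components.
D–E (8): skip — D and E already connected.
E–F (8): skip — E and F already connected.
C–F (9): skip — C and F already connected.
A–E (12): add — endpoints in different components.
MST edges: C–E, B–E, D–F, C–G, B–D, A–E; total weight 2+3+3+6+8+12 = 34.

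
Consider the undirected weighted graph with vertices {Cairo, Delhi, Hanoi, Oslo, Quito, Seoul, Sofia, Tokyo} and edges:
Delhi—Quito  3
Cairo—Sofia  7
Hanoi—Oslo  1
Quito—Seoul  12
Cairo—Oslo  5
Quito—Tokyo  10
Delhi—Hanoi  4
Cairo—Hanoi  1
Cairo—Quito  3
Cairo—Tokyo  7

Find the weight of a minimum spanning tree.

34

Prim, starting at Sofia.
Step 1: frontier [Cairo—Sofia 7] → take Cairo—Sofia (7); add Cairo.
Step 2: frontier [Cairo—Hanoi 1, Cairo—Quito 3, Cairo—Oslo 5, Cairo—Tokyo 7] → take Cairo—Hanoi (1); add Hanoi.
Step 3: frontier [Cairo—Quito 3, Cairo—Oslo 5, Cairo—Tokyo 7, Hanoi—Oslo 1, Delhi—Hanoi 4] → take Hanoi—Oslo (1); add Oslo.
Step 4: frontier [Cairo—Quito 3, Cairo—Tokyo 7, Delhi—Hanoi 4] → take Cairo—Quito (3); add Quito.
Step 5: frontier [Cairo—Tokyo 7, Delhi—Hanoi 4, Delhi—Quito 3, Quito—Tokyo 10, Quito—Seoul 12] → take Delhi—Quito (3); add Delhi.
Step 6: frontier [Cairo—Tokyo 7, Quito—Tokyo 10, Quito—Seoul 12] → take Cairo—Tokyo (7); add Tokyo.
Step 7: frontier [Quito—Seoul 12] → take Quito—Seoul (12); add Seoul.
MST edges: Cairo—Sofia, Cairo—Hanoi, Hanoi—Oslo, Cairo—Quito, Delhi—Quito, Cairo—Tokyo, Quito—Seoul; total weight 7+1+1+3+3+7+12 = 34.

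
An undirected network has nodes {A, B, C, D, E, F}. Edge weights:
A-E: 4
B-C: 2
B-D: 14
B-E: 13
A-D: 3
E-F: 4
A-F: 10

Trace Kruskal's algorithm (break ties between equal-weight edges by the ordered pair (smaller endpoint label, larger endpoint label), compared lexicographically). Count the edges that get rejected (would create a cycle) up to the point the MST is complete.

Sort edges by weight, then run Kruskal:
B-C (2): add — endpoints in different components.
A-D (3): add — endpoints in different components.
A-E (4): add — endpoints in different components.
E-F (4): add — endpoints in different components.
A-F (10): skip — A and F already connected.
B-E (13): add — endpoints in different components.
Edges rejected before the tree was complete: 1.

1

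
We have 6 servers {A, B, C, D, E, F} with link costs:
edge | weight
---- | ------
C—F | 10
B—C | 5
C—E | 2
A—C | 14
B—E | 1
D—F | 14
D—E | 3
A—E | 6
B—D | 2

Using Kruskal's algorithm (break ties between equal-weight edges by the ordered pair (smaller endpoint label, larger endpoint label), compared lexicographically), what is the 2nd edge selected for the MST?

B-D

Sort edges by weight, then run Kruskal:
B—E (1): add. Components now {A} {B,E} {C} {D} {F}
B—D (2): add. Components now {A} {B,D,E} {C} {F}
C—E (2): add. Components now {A} {B,C,D,E} {F}
D—E (3): skip — D and E already connected.
B—C (5): skip — B and C already connected.
A—E (6): add. Components now {A,B,C,D,E} {F}
C—F (10): add. Components now {A,B,C,D,E,F}
The 2nd edge added is B—D.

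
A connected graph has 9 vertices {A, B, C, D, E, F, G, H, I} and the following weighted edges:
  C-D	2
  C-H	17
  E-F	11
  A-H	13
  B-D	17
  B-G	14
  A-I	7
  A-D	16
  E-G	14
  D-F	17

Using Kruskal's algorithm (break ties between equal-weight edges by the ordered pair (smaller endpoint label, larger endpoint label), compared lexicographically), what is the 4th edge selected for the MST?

A-H

Kruskal's algorithm — process edges by increasing weight (ties by edge label):
C-D (2): add — endpoints in different components.
A-I (7): add — endpoints in different components.
E-F (11): add — endpoints in different components.
A-H (13): add — endpoints in different components.
B-G (14): add — endpoints in different components.
E-G (14): add — endpoints in different components.
A-D (16): add — endpoints in different components.
B-D (17): add — endpoints in different components.
The 4th edge added is A-H.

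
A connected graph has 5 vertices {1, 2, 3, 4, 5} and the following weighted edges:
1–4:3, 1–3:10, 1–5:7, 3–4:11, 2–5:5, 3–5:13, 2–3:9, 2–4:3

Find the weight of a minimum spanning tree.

20

Kruskal: consider edges lightest-first.
1–4 (3): add — endpoints in different components.
2–4 (3): add — endpoints in different components.
2–5 (5): add — endpoints in different components.
1–5 (7): skip — 1 and 5 already connected.
2–3 (9): add — endpoints in different components.
MST edges: 1–4, 2–4, 2–5, 2–3; total weight 3+3+5+9 = 20.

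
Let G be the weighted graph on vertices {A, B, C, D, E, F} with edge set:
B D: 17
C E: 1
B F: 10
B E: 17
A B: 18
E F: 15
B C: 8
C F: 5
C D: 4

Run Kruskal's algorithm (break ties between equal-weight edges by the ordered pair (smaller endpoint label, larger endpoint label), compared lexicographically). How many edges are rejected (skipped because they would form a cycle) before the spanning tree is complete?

Kruskal's algorithm — process edges by increasing weight (ties by edge label):
C E (1): add — endpoints in different components.
C D (4): add — endpoints in different components.
C F (5): add — endpoints in different components.
B C (8): add — endpoints in different components.
B F (10): skip — B and F already connected.
E F (15): skip — E and F already connected.
B D (17): skip — B and D already connected.
B E (17): skip — B and E already connected.
A B (18): add — endpoints in different components.
Edges rejected before the tree was complete: 4.

4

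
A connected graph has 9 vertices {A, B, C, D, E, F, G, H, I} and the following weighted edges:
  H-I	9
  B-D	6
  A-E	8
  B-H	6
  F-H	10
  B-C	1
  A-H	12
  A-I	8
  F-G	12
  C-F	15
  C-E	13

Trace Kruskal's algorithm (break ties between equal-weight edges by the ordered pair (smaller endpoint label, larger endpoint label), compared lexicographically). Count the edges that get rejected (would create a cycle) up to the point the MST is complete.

Kruskal: consider edges lightest-first.
B-C (1): add — endpoints in different components.
B-D (6): add — endpoints in different components.
B-H (6): add — endpoints in different components.
A-E (8): add — endpoints in different components.
A-I (8): add — endpoints in different components.
H-I (9): add — endpoints in different components.
F-H (10): add — endpoints in different components.
A-H (12): skip — A and H already connected.
F-G (12): add — endpoints in different components.
Edges rejected before the tree was complete: 1.

1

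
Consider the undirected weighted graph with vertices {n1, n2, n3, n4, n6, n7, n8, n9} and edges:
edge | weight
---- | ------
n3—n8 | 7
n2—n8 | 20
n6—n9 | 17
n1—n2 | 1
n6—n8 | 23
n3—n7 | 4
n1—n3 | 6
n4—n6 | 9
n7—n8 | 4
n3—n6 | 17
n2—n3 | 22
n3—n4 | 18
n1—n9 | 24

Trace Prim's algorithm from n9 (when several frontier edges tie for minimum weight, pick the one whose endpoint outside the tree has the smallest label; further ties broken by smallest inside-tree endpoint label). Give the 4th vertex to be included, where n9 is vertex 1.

Prim, starting at n9.
Step 1: cheapest edge leaving the tree is n6—n9 (17); add n6.
Step 2: cheapest edge leaving the tree is n4—n6 (9); add n4.
Step 3: cheapest edge leaving the tree is n3—n6 (17); add n3.
Step 4: cheapest edge leaving the tree is n3—n7 (4); add n7.
Step 5: cheapest edge leaving the tree is n7—n8 (4); add n8.
Step 6: cheapest edge leaving the tree is n1—n3 (6); add n1.
Step 7: cheapest edge leaving the tree is n1—n2 (1); add n2.
Vertex order: n9, n6, n4, n3, n7, n8, n1, n2. The 4th vertex is n3.

n3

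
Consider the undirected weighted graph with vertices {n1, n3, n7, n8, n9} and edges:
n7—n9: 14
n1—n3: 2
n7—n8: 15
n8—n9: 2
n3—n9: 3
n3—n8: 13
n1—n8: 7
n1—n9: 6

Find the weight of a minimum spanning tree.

21

Kruskal: consider edges lightest-first.
n1—n3 (2): add. Components now {n7} {n8} {n9} {n1,n3}
n8—n9 (2): add. Components now {n7} {n8,n9} {n1,n3}
n3—n9 (3): add. Components now {n7} {n1,n3,n8,n9}
n1—n9 (6): skip — n9 and n1 already connected.
n1—n8 (7): skip — n8 and n1 already connected.
n3—n8 (13): skip — n8 and n3 already connected.
n7—n9 (14): add. Components now {n1,n3,n7,n8,n9}
MST edges: n1—n3, n8—n9, n3—n9, n7—n9; total weight 2+2+3+14 = 21.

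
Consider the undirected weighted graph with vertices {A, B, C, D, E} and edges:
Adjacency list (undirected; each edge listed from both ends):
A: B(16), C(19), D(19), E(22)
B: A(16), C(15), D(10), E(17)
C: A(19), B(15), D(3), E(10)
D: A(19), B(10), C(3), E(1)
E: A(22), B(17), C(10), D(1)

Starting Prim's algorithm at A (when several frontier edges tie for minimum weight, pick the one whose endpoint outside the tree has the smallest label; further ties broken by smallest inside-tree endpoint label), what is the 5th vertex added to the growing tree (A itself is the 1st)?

C

Prim's algorithm from A:
Step 1: frontier [A B 16, A C 19, A D 19, A E 22] → take A B (16); add B.
Step 2: frontier [A C 19, A D 19, A E 22, B D 10, B C 15, B E 17] → take B D (10); add D.
Step 3: frontier [A C 19, A E 22, B C 15, B E 17, D E 1, C D 3] → take D E (1); add E.
Step 4: frontier [A C 19, B C 15, C D 3, C E 10] → take C D (3); add C.
Vertex order: A, B, D, E, C. The 5th vertex is C.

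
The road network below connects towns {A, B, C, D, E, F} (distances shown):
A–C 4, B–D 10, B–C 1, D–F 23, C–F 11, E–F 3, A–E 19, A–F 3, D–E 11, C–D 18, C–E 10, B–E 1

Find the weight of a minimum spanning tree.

Prim's algorithm from E:
Step 1: frontier [B–E 1, E–F 3, C–E 10, D–E 11, A–E 19] → take B–E (1); add B.
Step 2: frontier [B–C 1, B–D 10, E–F 3, C–E 10, D–E 11, A–E 19] → take B–C (1); add C.
Step 3: frontier [B–D 10, A–C 4, C–F 11, C–D 18, E–F 3, D–E 11, A–E 19] → take E–F (3); add F.
Step 4: frontier [B–D 10, A–C 4, C–D 18, D–E 11, A–E 19, A–F 3, D–F 23] → take A–F (3); add A.
Step 5: frontier [B–D 10, C–D 18, D–E 11, D–F 23] → take B–D (10); add D.
MST edges: B–E, B–C, E–F, A–F, B–D; total weight 1+1+3+3+10 = 18.

18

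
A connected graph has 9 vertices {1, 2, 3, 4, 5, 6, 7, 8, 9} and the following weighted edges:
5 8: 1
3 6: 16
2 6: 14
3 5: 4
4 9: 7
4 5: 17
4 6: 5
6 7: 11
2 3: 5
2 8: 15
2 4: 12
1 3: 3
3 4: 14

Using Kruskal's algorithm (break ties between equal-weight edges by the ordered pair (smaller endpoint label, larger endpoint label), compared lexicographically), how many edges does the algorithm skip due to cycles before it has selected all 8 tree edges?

Sort edges by weight, then run Kruskal:
5 8 (1): add — endpoints in different components.
1 3 (3): add — endpoints in different components.
3 5 (4): add — endpoints in different components.
2 3 (5): add — endpoints in different components.
4 6 (5): add — endpoints in different components.
4 9 (7): add — endpoints in different components.
6 7 (11): add — endpoints in different components.
2 4 (12): add — endpoints in different components.
Edges rejected before the tree was complete: 0.

0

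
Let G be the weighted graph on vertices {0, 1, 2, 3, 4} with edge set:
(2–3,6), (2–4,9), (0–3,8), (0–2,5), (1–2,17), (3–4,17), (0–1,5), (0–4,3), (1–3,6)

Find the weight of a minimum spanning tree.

Kruskal's algorithm — process edges by increasing weight (ties by edge label):
0–4 (3): add. Components now {0,4} {1} {2} {3}
0–1 (5): add. Components now {0,1,4} {2} {3}
0–2 (5): add. Components now {0,1,2,4} {3}
1–3 (6): add. Components now {0,1,2,3,4}
MST edges: 0–4, 0–1, 0–2, 1–3; total weight 3+5+5+6 = 19.

19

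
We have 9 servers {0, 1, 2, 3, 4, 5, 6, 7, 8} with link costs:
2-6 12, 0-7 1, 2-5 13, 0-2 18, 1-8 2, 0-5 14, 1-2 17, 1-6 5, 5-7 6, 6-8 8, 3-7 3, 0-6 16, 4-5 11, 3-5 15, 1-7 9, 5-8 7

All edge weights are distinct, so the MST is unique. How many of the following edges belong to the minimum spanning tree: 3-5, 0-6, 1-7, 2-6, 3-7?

2

Sort edges by weight, then run Kruskal:
0-7 (1): add — endpoints in different components.
1-8 (2): add — endpoints in different components.
3-7 (3): add — endpoints in different components.
1-6 (5): add — endpoints in different components.
5-7 (6): add — endpoints in different components.
5-8 (7): add — endpoints in different components.
6-8 (8): skip — 6 and 8 already connected.
1-7 (9): skip — 1 and 7 already connected.
4-5 (11): add — endpoints in different components.
2-6 (12): add — endpoints in different components.
MST edge set: {0-7, 1-8, 3-7, 1-6, 5-7, 5-8, 4-5, 2-6}.
Of the listed edges, {2-6, 3-7} are in the MST → 2.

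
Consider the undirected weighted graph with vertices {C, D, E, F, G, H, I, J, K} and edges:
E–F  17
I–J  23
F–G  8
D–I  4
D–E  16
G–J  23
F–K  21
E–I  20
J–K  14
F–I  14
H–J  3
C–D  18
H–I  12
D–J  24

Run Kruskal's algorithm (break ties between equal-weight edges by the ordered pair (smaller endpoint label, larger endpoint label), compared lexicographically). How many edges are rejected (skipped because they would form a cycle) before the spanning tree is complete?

1

Kruskal: consider edges lightest-first.
H–J (3): add — endpoints in different components.
D–I (4): add — endpoints in different components.
F–G (8): add — endpoints in different components.
H–I (12): add — endpoints in different components.
F–I (14): add — endpoints in different components.
J–K (14): add — endpoints in different components.
D–E (16): add — endpoints in different components.
E–F (17): skip — E and F already connected.
C–D (18): add — endpoints in different components.
Edges rejected before the tree was complete: 1.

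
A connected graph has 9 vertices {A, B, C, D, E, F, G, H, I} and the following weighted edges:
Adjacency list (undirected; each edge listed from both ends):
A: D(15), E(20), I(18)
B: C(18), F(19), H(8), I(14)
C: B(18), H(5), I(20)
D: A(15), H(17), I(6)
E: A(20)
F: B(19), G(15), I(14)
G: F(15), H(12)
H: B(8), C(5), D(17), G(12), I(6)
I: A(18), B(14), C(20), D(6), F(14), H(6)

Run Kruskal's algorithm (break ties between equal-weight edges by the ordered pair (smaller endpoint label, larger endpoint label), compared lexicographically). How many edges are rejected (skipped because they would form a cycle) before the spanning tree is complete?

6

Kruskal's algorithm — process edges by increasing weight (ties by edge label):
C—H (5): add — endpoints in different components.
D—I (6): add — endpoints in different components.
H—I (6): add — endpoints in different components.
B—H (8): add — endpoints in different components.
G—H (12): add — endpoints in different components.
B—I (14): skip — B and I already connected.
F—I (14): add — endpoints in different components.
A—D (15): add — endpoints in different components.
F—G (15): skip — F and G already connected.
D—H (17): skip — D and H already connected.
A—I (18): skip — A and I already connected.
B—C (18): skip — B and C already connected.
B—F (19): skip — B and F already connected.
A—E (20): add — endpoints in different components.
Edges rejected before the tree was complete: 6.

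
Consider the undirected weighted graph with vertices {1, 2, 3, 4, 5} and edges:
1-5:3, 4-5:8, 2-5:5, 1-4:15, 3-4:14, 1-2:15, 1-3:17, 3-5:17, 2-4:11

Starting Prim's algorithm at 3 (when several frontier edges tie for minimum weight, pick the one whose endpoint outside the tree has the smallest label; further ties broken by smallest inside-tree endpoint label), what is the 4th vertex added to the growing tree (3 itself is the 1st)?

Prim, starting at 3.
Step 1: cheapest edge leaving the tree is 3-4 (14); add 4.
Step 2: cheapest edge leaving the tree is 4-5 (8); add 5.
Step 3: cheapest edge leaving the tree is 1-5 (3); add 1.
Step 4: cheapest edge leaving the tree is 2-5 (5); add 2.
Vertex order: 3, 4, 5, 1, 2. The 4th vertex is 1.

1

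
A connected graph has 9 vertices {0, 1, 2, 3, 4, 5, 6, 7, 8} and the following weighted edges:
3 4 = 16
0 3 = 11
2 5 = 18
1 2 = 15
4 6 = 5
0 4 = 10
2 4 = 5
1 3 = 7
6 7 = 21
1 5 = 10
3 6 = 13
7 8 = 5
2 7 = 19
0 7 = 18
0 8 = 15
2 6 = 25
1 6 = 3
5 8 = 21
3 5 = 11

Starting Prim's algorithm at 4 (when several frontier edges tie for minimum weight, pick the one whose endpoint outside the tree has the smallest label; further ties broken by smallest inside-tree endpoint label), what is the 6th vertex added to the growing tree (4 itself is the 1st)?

Prim's algorithm from 4:
Step 1: cheapest edge leaving the tree is 2 4 (5); add 2.
Step 2: cheapest edge leaving the tree is 4 6 (5); add 6.
Step 3: cheapest edge leaving the tree is 1 6 (3); add 1.
Step 4: cheapest edge leaving the tree is 1 3 (7); add 3.
Step 5: cheapest edge leaving the tree is 0 4 (10); add 0.
Step 6: cheapest edge leaving the tree is 1 5 (10); add 5.
Step 7: cheapest edge leaving the tree is 0 8 (15); add 8.
Step 8: cheapest edge leaving the tree is 7 8 (5); add 7.
Vertex order: 4, 2, 6, 1, 3, 0, 5, 8, 7. The 6th vertex is 0.

0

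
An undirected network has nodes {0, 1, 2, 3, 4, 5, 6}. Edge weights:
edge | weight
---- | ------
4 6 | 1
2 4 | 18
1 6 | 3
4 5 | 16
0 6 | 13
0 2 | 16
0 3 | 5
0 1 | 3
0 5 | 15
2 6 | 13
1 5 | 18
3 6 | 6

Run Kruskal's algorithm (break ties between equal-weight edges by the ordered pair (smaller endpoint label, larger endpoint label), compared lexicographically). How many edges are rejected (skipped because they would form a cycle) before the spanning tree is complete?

Kruskal's algorithm — process edges by increasing weight (ties by edge label):
4 6 (1): add. Components now {0} {1} {2} {3} {4,6} {5}
0 1 (3): add. Components now {0,1} {2} {3} {4,6} {5}
1 6 (3): add. Components now {0,1,4,6} {2} {3} {5}
0 3 (5): add. Components now {0,1,3,4,6} {2} {5}
3 6 (6): skip — 3 and 6 already connected.
0 6 (13): skip — 0 and 6 already connected.
2 6 (13): add. Components now {0,1,2,3,4,6} {5}
0 5 (15): add. Components now {0,1,2,3,4,5,6}
Edges rejected before the tree was complete: 2.

2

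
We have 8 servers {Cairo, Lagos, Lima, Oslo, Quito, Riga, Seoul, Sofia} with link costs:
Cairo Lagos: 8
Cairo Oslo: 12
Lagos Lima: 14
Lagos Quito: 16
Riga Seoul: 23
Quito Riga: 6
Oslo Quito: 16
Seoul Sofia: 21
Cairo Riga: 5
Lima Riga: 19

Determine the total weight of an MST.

Kruskal: consider edges lightest-first.
Cairo Riga (5): add — endpoints in different components.
Quito Riga (6): add — endpoints in different components.
Cairo Lagos (8): add — endpoints in different components.
Cairo Oslo (12): add — endpoints in different components.
Lagos Lima (14): add — endpoints in different components.
Lagos Quito (16): skip — Lagos and Quito already connected.
Oslo Quito (16): skip — Oslo and Quito already connected.
Lima Riga (19): skip — Lima and Riga already connected.
Seoul Sofia (21): add — endpoints in different components.
Riga Seoul (23): add — endpoints in different components.
MST edges: Cairo Riga, Quito Riga, Cairo Lagos, Cairo Oslo, Lagos Lima, Seoul Sofia, Riga Seoul; total weight 5+6+8+12+14+21+23 = 89.

89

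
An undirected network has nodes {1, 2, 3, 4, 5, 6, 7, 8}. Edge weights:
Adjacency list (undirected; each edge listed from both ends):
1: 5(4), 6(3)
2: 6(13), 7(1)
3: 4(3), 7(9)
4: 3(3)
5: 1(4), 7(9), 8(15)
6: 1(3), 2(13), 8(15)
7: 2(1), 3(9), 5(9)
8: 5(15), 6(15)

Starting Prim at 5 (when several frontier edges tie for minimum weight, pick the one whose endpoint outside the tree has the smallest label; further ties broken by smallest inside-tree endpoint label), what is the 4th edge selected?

2-7

Grow the tree from 5 using Prim:
Step 1: frontier [1-5 4, 5-7 9, 5-8 15] → take 1-5 (4); add 1.
Step 2: frontier [1-6 3, 5-7 9, 5-8 15] → take 1-6 (3); add 6.
Step 3: frontier [5-7 9, 5-8 15, 2-6 13, 6-8 15] → take 5-7 (9); add 7.
Step 4: frontier [5-8 15, 2-6 13, 6-8 15, 2-7 1, 3-7 9] → take 2-7 (1); add 2.
Step 5: frontier [5-8 15, 6-8 15, 3-7 9] → take 3-7 (9); add 3.
Step 6: frontier [3-4 3, 5-8 15, 6-8 15] → take 3-4 (3); add 4.
Step 7: frontier [5-8 15, 6-8 15] → take 5-8 (15); add 8.
The 4th edge added is 2-7.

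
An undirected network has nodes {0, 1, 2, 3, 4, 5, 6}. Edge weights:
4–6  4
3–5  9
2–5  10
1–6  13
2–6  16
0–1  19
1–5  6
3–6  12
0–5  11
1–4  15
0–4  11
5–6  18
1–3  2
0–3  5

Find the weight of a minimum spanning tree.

Prim, starting at 1.
Step 1: cheapest edge leaving the tree is 1–3 (2); add 3.
Step 2: cheapest edge leaving the tree is 0–3 (5); add 0.
Step 3: cheapest edge leaving the tree is 1–5 (6); add 5.
Step 4: cheapest edge leaving the tree is 2–5 (10); add 2.
Step 5: cheapest edge leaving the tree is 0–4 (11); add 4.
Step 6: cheapest edge leaving the tree is 4–6 (4); add 6.
MST edges: 1–3, 0–3, 1–5, 2–5, 0–4, 4–6; total weight 2+5+6+10+11+4 = 38.

38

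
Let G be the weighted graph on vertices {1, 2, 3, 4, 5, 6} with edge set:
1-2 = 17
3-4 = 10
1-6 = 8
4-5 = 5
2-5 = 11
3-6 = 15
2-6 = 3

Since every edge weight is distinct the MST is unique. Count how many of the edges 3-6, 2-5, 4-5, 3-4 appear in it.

3

Kruskal's algorithm — process edges by increasing weight (ties by edge label):
2-6 (3): add. Components now {1} {2,6} {3} {4} {5}
4-5 (5): add. Components now {1} {2,6} {3} {4,5}
1-6 (8): add. Components now {1,2,6} {3} {4,5}
3-4 (10): add. Components now {1,2,6} {3,4,5}
2-5 (11): add. Components now {1,2,3,4,5,6}
MST edge set: {2-6, 4-5, 1-6, 3-4, 2-5}.
Of the listed edges, {2-5, 4-5, 3-4} are in the MST → 3.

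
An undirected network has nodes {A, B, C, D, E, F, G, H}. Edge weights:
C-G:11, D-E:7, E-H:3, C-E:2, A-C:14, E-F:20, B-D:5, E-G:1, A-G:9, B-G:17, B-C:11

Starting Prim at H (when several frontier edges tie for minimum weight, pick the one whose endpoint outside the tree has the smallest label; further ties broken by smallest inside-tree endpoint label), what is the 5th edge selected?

Grow the tree from H using Prim:
Step 1: cheapest edge leaving the tree is E-H (3); add E.
Step 2: cheapest edge leaving the tree is E-G (1); add G.
Step 3: cheapest edge leaving the tree is C-E (2); add C.
Step 4: cheapest edge leaving the tree is D-E (7); add D.
Step 5: cheapest edge leaving the tree is B-D (5); add B.
Step 6: cheapest edge leaving the tree is A-G (9); add A.
Step 7: cheapest edge leaving the tree is E-F (20); add F.
The 5th edge added is B-D.

B-D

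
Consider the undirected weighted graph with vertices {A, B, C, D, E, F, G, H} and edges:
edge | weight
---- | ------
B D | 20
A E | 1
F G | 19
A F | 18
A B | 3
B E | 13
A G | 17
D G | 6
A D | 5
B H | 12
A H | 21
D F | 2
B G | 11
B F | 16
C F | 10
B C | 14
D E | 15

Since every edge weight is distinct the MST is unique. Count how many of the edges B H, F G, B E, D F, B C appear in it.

2

Sort edges by weight, then run Kruskal:
A E (1): add — endpoints in different components.
D F (2): add — endpoints in different components.
A B (3): add — endpoints in different components.
A D (5): add — endpoints in different components.
D G (6): add — endpoints in different components.
C F (10): add — endpoints in different components.
B G (11): skip — B and G already connected.
B H (12): add — endpoints in different components.
MST edge set: {A E, D F, A B, A D, D G, C F, B H}.
Of the listed edges, {B H, D F} are in the MST → 2.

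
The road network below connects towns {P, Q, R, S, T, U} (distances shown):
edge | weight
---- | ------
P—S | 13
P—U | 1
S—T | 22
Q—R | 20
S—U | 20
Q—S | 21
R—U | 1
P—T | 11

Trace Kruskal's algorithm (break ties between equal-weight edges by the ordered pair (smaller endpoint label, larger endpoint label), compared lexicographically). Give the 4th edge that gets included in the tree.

Kruskal: consider edges lightest-first.
P—U (1): add. Components now {Q} {S} {P,U} {T} {R}
R—U (1): add. Components now {Q} {S} {P,R,U} {T}
P—T (11): add. Components now {Q} {S} {P,R,T,U}
P—S (13): add. Components now {Q} {P,R,S,T,U}
Q—R (20): add. Components now {P,Q,R,S,T,U}
The 4th edge added is P—S.

P-S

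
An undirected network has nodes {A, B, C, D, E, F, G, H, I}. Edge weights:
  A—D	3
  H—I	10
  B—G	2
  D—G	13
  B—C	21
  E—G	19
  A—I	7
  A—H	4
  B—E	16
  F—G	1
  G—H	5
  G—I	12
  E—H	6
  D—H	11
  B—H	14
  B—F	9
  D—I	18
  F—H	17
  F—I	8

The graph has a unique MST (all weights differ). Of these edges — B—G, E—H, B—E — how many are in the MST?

2

Kruskal's algorithm — process edges by increasing weight (ties by edge label):
F—G (1): add — endpoints in different components.
B—G (2): add — endpoints in different components.
A—D (3): add — endpoints in different components.
A—H (4): add — endpoints in different components.
G—H (5): add — endpoints in different components.
E—H (6): add — endpoints in different components.
A—I (7): add — endpoints in different components.
F—I (8): skip — F and I already connected.
B—F (9): skip — B and F already connected.
H—I (10): skip — H and I already connected.
D—H (11): skip — D and H already connected.
G—I (12): skip — G and I already connected.
D—G (13): skip — D and G already connected.
B—H (14): skip — B and H already connected.
B—E (16): skip — B and E already connected.
F—H (17): skip — F and H already connected.
D—I (18): skip — D and I already connected.
E—G (19): skip — E and G already connected.
B—C (21): add — endpoints in different components.
MST edge set: {F—G, B—G, A—D, A—H, G—H, E—H, A—I, B—C}.
Of the listed edges, {B—G, E—H} are in the MST → 2.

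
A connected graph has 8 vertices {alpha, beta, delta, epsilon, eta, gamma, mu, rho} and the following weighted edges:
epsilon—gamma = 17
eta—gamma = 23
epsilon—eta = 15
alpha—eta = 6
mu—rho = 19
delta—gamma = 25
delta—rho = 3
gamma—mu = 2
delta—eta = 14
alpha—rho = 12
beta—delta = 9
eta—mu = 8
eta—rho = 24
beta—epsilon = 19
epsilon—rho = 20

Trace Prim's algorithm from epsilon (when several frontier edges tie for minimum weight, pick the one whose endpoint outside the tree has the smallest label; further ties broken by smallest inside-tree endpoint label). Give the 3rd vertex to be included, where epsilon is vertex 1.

Prim, starting at epsilon.
Step 1: cheapest edge leaving the tree is epsilon—eta (15); add eta.
Step 2: cheapest edge leaving the tree is alpha—eta (6); add alpha.
Step 3: cheapest edge leaving the tree is eta—mu (8); add mu.
Step 4: cheapest edge leaving the tree is gamma—mu (2); add gamma.
Step 5: cheapest edge leaving the tree is alpha—rho (12); add rho.
Step 6: cheapest edge leaving the tree is delta—rho (3); add delta.
Step 7: cheapest edge leaving the tree is beta—delta (9); add beta.
Vertex order: epsilon, eta, alpha, mu, gamma, rho, delta, beta. The 3rd vertex is alpha.

alpha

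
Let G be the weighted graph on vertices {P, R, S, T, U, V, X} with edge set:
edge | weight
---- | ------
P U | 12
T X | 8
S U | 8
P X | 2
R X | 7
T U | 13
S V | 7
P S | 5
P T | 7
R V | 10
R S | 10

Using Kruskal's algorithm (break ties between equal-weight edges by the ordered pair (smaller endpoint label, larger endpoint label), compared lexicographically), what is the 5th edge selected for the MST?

S-V

Kruskal's algorithm — process edges by increasing weight (ties by edge label):
P X (2): add. Components now {U} {V} {P,X} {T} {R} {S}
P S (5): add. Components now {U} {V} {P,S,X} {T} {R}
P T (7): add. Components now {U} {V} {P,S,T,X} {R}
R X (7): add. Components now {U} {V} {P,R,S,T,X}
S V (7): add. Components now {U} {P,R,S,T,V,X}
S U (8): add. Components now {P,R,S,T,U,V,X}
The 5th edge added is S V.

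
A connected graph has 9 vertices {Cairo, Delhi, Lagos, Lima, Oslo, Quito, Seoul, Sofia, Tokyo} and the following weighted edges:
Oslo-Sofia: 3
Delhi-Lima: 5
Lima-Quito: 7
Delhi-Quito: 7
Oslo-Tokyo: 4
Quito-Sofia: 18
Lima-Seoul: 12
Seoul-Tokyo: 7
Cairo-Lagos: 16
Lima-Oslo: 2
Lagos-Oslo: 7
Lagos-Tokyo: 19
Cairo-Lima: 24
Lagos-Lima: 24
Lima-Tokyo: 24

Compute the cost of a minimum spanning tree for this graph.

Grow the tree from Tokyo using Prim:
Step 1: cheapest edge leaving the tree is Oslo-Tokyo (4); add Oslo.
Step 2: cheapest edge leaving the tree is Lima-Oslo (2); add Lima.
Step 3: cheapest edge leaving the tree is Oslo-Sofia (3); add Sofia.
Step 4: cheapest edge leaving the tree is Delhi-Lima (5); add Delhi.
Step 5: cheapest edge leaving the tree is Lagos-Oslo (7); add Lagos.
Step 6: cheapest edge leaving the tree is Delhi-Quito (7); add Quito.
Step 7: cheapest edge leaving the tree is Seoul-Tokyo (7); add Seoul.
Step 8: cheapest edge leaving the tree is Cairo-Lagos (16); add Cairo.
MST edges: Oslo-Tokyo, Lima-Oslo, Oslo-Sofia, Delhi-Lima, Lagos-Oslo, Delhi-Quito, Seoul-Tokyo, Cairo-Lagos; total weight 4+2+3+5+7+7+7+16 = 51.

51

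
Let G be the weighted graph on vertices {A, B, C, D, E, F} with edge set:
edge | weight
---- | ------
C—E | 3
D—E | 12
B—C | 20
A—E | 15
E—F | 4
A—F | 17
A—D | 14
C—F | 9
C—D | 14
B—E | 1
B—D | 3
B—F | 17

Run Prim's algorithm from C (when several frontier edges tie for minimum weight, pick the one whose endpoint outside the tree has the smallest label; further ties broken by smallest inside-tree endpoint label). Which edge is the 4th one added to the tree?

Prim's algorithm from C:
Step 1: frontier [C—E 3, C—F 9, C—D 14, B—C 20] → take C—E (3); add E.
Step 2: frontier [C—F 9, C—D 14, B—C 20, B—E 1, E—F 4, D—E 12, A—E 15] → take B—E (1); add B.
Step 3: frontier [B—D 3, B—F 17, C—F 9, C—D 14, E—F 4, D—E 12, A—E 15] → take B—D (3); add D.
Step 4: frontier [B—F 17, C—F 9, A—D 14, E—F 4, A—E 15] → take E—F (4); add F.
Step 5: frontier [A—D 14, A—E 15, A—F 17] → take A—D (14); add A.
The 4th edge added is E—F.

E-F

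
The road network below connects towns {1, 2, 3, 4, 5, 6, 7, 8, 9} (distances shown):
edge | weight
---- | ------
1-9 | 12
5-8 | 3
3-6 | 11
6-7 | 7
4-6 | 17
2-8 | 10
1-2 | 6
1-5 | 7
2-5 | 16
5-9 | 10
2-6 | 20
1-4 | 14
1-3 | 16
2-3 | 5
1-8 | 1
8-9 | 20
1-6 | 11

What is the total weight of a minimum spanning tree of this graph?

Grow the tree from 6 using Prim:
Step 1: cheapest edge leaving the tree is 6-7 (7); add 7.
Step 2: cheapest edge leaving the tree is 1-6 (11); add 1.
Step 3: cheapest edge leaving the tree is 1-8 (1); add 8.
Step 4: cheapest edge leaving the tree is 5-8 (3); add 5.
Step 5: cheapest edge leaving the tree is 1-2 (6); add 2.
Step 6: cheapest edge leaving the tree is 2-3 (5); add 3.
Step 7: cheapest edge leaving the tree is 5-9 (10); add 9.
Step 8: cheapest edge leaving the tree is 1-4 (14); add 4.
MST edges: 6-7, 1-6, 1-8, 5-8, 1-2, 2-3, 5-9, 1-4; total weight 7+11+1+3+6+5+10+14 = 57.

57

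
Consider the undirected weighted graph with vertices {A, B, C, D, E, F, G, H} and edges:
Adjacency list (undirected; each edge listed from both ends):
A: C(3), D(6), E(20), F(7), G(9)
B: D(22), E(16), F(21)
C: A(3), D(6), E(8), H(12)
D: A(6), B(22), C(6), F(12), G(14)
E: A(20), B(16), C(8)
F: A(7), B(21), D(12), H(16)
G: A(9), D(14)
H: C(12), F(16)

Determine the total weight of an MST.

Prim's algorithm from A:
Step 1: frontier [A C 3, A D 6, A F 7, A G 9, A E 20] → take A C (3); add C.
Step 2: frontier [A D 6, A F 7, A G 9, A E 20, C D 6, C E 8, C H 12] → take A D (6); add D.
Step 3: frontier [A F 7, A G 9, A E 20, C E 8, C H 12, D F 12, D G 14, B D 22] → take A F (7); add F.
Step 4: frontier [A G 9, A E 20, C E 8, C H 12, D G 14, B D 22, F H 16, B F 21] → take C E (8); add E.
Step 5: frontier [A G 9, C H 12, D G 14, B D 22, B E 16, F H 16, B F 21] → take A G (9); add G.
Step 6: frontier [C H 12, B D 22, B E 16, F H 16, B F 21] → take C H (12); add H.
Step 7: frontier [B D 22, B E 16, B F 21] → take B E (16); add B.
MST edges: A C, A D, A F, C E, A G, C H, B E; total weight 3+6+7+8+9+12+16 = 61.

61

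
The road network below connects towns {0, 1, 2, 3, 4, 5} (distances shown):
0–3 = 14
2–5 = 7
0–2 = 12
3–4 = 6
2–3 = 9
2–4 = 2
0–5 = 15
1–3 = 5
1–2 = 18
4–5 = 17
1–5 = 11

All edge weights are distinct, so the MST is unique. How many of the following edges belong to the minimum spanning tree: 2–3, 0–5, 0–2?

1

Kruskal: consider edges lightest-first.
2–4 (2): add — endpoints in different components.
1–3 (5): add — endpoints in different components.
3–4 (6): add — endpoints in different components.
2–5 (7): add — endpoints in different components.
2–3 (9): skip — 2 and 3 already connected.
1–5 (11): skip — 1 and 5 already connected.
0–2 (12): add — endpoints in different components.
MST edge set: {2–4, 1–3, 3–4, 2–5, 0–2}.
Of the listed edges, {0–2} are in the MST → 1.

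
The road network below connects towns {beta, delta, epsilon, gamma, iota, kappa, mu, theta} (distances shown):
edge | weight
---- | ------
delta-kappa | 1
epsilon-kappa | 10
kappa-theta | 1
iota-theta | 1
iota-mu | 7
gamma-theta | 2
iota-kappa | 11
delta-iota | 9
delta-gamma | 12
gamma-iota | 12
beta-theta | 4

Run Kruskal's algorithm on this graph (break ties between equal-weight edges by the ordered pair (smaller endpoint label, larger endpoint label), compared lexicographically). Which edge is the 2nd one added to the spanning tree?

iota-theta

Kruskal's algorithm — process edges by increasing weight (ties by edge label):
delta-kappa (1): add — endpoints in different components.
iota-theta (1): add — endpoints in different components.
kappa-theta (1): add — endpoints in different components.
gamma-theta (2): add — endpoints in different components.
beta-theta (4): add — endpoints in different components.
iota-mu (7): add — endpoints in different components.
delta-iota (9): skip — delta and iota already connected.
epsilon-kappa (10): add — endpoints in different components.
The 2nd edge added is iota-theta.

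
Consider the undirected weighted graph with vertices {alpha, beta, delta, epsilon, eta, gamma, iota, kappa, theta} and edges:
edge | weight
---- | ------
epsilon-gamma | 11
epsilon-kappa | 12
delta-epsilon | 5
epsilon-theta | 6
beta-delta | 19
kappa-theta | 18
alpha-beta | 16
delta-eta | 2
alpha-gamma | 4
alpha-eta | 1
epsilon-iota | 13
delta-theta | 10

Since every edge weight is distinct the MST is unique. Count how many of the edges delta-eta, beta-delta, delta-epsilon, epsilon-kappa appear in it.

3

Sort edges by weight, then run Kruskal:
alpha-eta (1): add — endpoints in different components.
delta-eta (2): add — endpoints in different components.
alpha-gamma (4): add — endpoints in different components.
delta-epsilon (5): add — endpoints in different components.
epsilon-theta (6): add — endpoints in different components.
delta-theta (10): skip — delta and theta already connected.
epsilon-gamma (11): skip — gamma and epsilon already connected.
epsilon-kappa (12): add — endpoints in different components.
epsilon-iota (13): add — endpoints in different components.
alpha-beta (16): add — endpoints in different components.
MST edge set: {alpha-eta, delta-eta, alpha-gamma, delta-epsilon, epsilon-theta, epsilon-kappa, epsilon-iota, alpha-beta}.
Of the listed edges, {delta-eta, delta-epsilon, epsilon-kappa} are in the MST → 3.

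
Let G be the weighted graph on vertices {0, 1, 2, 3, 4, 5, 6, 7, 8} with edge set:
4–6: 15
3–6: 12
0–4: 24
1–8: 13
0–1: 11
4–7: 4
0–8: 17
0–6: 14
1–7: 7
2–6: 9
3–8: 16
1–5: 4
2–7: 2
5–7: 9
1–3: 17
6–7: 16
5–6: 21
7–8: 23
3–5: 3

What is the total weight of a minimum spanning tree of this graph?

Prim's algorithm from 1:
Step 1: cheapest edge leaving the tree is 1–5 (4); add 5.
Step 2: cheapest edge leaving the tree is 3–5 (3); add 3.
Step 3: cheapest edge leaving the tree is 1–7 (7); add 7.
Step 4: cheapest edge leaving the tree is 2–7 (2); add 2.
Step 5: cheapest edge leaving the tree is 4–7 (4); add 4.
Step 6: cheapest edge leaving the tree is 2–6 (9); add 6.
Step 7: cheapest edge leaving the tree is 0–1 (11); add 0.
Step 8: cheapest edge leaving the tree is 1–8 (13); add 8.
MST edges: 1–5, 3–5, 1–7, 2–7, 4–7, 2–6, 0–1, 1–8; total weight 4+3+7+2+4+9+11+13 = 53.

53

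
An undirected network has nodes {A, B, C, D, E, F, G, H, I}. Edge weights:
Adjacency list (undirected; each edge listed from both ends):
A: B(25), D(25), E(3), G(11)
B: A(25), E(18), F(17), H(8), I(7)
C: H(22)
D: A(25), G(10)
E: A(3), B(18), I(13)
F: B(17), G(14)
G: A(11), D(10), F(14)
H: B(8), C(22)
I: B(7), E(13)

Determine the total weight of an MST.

88

Kruskal's algorithm — process edges by increasing weight (ties by edge label):
A–E (3): add — endpoints in different components.
B–I (7): add — endpoints in different components.
B–H (8): add — endpoints in different components.
D–G (10): add — endpoints in different components.
A–G (11): add — endpoints in different components.
E–I (13): add — endpoints in different components.
F–G (14): add — endpoints in different components.
B–F (17): skip — B and F already connected.
B–E (18): skip — B and E already connected.
C–H (22): add — endpoints in different components.
MST edges: A–E, B–I, B–H, D–G, A–G, E–I, F–G, C–H; total weight 3+7+8+10+11+13+14+22 = 88.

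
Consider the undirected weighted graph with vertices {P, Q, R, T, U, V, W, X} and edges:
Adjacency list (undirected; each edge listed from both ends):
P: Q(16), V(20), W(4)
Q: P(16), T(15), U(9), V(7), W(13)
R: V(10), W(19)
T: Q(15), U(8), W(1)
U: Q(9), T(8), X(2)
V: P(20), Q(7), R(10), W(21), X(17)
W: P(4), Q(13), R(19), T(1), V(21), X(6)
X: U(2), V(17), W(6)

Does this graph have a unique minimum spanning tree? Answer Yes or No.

Kruskal: consider edges lightest-first.
T-W (1): add — endpoints in different components.
U-X (2): add — endpoints in different components.
P-W (4): add — endpoints in different components.
W-X (6): add — endpoints in different components.
Q-V (7): add — endpoints in different components.
T-U (8): skip — U and T already connected.
Q-U (9): add — endpoints in different components.
R-V (10): add — endpoints in different components.
Every non-tree edge has weight strictly greater than the heaviest edge on the tree path between its endpoints, so the MST is unique.

Yes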